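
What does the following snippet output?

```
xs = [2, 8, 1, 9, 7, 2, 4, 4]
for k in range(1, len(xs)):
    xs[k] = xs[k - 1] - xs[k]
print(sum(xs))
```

k=1: xs[1] = 2-8 = -6 → [2, -6, 1, 9, 7, 2, 4, 4]
k=2: xs[2] = (-6)-1 = -7 → [2, -6, -7, 9, 7, 2, 4, 4]
k=3: xs[3] = (-7)-9 = -16 → [2, -6, -7, -16, 7, 2, 4, 4]
k=4: xs[4] = (-16)-7 = -23 → [2, -6, -7, -16, -23, 2, 4, 4]
k=5: xs[5] = (-23)-2 = -25 → [2, -6, -7, -16, -23, -25, 4, 4]
k=6: xs[6] = (-25)-4 = -29 → [2, -6, -7, -16, -23, -25, -29, 4]
k=7: xs[7] = (-29)-4 = -33 → [2, -6, -7, -16, -23, -25, -29, -33]
sum = -137

-137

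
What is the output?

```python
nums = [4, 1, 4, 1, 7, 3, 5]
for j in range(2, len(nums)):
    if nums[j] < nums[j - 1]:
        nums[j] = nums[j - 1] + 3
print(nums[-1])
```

13

j=2: 4>=1, unchanged → [4, 1, 4, 1, 7, 3, 5]
j=3: 1<4, nums[3] = 4+3 = 7 → [4, 1, 4, 7, 7, 3, 5]
j=4: 7>=7, unchanged → [4, 1, 4, 7, 7, 3, 5]
j=5: 3<7, nums[5] = 7+3 = 10 → [4, 1, 4, 7, 7, 10, 5]
j=6: 5<10, nums[6] = 10+3 = 13 → [4, 1, 4, 7, 7, 10, 13]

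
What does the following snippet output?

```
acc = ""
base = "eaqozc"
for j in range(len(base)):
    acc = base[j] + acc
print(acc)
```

czoqae

j=0: prepend 'e' → 'e'
j=1: prepend 'a' → 'ae'
j=2: prepend 'q' → 'qae'
j=3: prepend 'o' → 'oqae'
j=4: prepend 'z' → 'zoqae'
j=5: prepend 'c' → 'czoqae'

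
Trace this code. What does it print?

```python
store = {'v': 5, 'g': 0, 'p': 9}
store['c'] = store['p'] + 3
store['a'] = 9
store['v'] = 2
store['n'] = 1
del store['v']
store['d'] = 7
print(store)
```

{'g': 0, 'p': 9, 'c': 12, 'a': 9, 'n': 1, 'd': 7}

store['c'] = store['p']+3 = 12 → {'v': 5, 'g': 0, 'p': 9, 'c': 12}
store['a'] = 9 → {'v': 5, 'g': 0, 'p': 9, 'c': 12, 'a': 9}
store['v'] = 2 → {'v': 2, 'g': 0, 'p': 9, 'c': 12, 'a': 9}
store['n'] = 1 → {'v': 2, 'g': 0, 'p': 9, 'c': 12, 'a': 9, 'n': 1}
del 'v' → {'g': 0, 'p': 9, 'c': 12, 'a': 9, 'n': 1}
store['d'] = 7 → {'g': 0, 'p': 9, 'c': 12, 'a': 9, 'n': 1, 'd': 7}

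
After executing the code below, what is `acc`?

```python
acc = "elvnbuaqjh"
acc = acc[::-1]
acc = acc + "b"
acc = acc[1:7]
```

reverse → 'hjqaubnvle'
+ 'b' → 'hjqaubnvleb'
slice [1:7] → 'jqaubn'

'jqaubn'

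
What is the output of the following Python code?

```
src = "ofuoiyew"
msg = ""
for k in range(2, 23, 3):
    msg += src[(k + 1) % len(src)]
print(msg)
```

k=2: add src[3]='o' → 'o'
k=5: add src[6]='e' → 'oe'
k=8: add src[1]='f' → 'oef'
k=11: add src[4]='i' → 'oefi'
k=14: add src[7]='w' → 'oefiw'
k=17: add src[2]='u' → 'oefiwu'
k=20: add src[5]='y' → 'oefiwuy'

oefiwuy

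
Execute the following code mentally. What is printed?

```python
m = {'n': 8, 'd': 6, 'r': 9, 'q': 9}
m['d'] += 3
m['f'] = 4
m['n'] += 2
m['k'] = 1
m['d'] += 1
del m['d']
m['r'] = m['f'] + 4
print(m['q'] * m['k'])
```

9

m['d'] = 6+3 = 9 → {'n': 8, 'd': 9, 'r': 9, 'q': 9}
m['f'] = 4 → {'n': 8, 'd': 9, 'r': 9, 'q': 9, 'f': 4}
m['n'] = 8+2 = 10 → {'n': 10, 'd': 9, 'r': 9, 'q': 9, 'f': 4}
m['k'] = 1 → {'n': 10, 'd': 9, 'r': 9, 'q': 9, 'f': 4, 'k': 1}
m['d'] = 9+1 = 10 → {'n': 10, 'd': 10, 'r': 9, 'q': 9, 'f': 4, 'k': 1}
del 'd' → {'n': 10, 'r': 9, 'q': 9, 'f': 4, 'k': 1}
m['r'] = m['f']+4 = 8 → {'n': 10, 'r': 8, 'q': 9, 'f': 4, 'k': 1}
m['q']*m['k'] = 9*1 = 9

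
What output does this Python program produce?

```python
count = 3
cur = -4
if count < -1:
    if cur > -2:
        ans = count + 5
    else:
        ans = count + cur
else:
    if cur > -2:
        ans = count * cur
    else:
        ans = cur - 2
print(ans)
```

count=3, cur=-4
count < -1 is False; cur > -2 is False
→ ans = cur - 2 = -6

-6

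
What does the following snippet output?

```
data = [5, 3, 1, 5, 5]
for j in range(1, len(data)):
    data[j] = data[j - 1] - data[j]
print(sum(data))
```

-5

j=1: data[1] = 5-3 = 2 → [5, 2, 1, 5, 5]
j=2: data[2] = 2-1 = 1 → [5, 2, 1, 5, 5]
j=3: data[3] = 1-5 = -4 → [5, 2, 1, -4, 5]
j=4: data[4] = (-4)-5 = -9 → [5, 2, 1, -4, -9]
sum = -5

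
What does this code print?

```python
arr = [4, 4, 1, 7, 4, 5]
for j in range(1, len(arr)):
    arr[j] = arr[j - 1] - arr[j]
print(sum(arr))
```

-34

j=1: arr[1] = 4-4 = 0 → [4, 0, 1, 7, 4, 5]
j=2: arr[2] = 0-1 = -1 → [4, 0, -1, 7, 4, 5]
j=3: arr[3] = (-1)-7 = -8 → [4, 0, -1, -8, 4, 5]
j=4: arr[4] = (-8)-4 = -12 → [4, 0, -1, -8, -12, 5]
j=5: arr[5] = (-12)-5 = -17 → [4, 0, -1, -8, -12, -17]
sum = -34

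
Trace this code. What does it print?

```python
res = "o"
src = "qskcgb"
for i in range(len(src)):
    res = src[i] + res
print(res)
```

i=0: prepend 'q' → 'qo'
i=1: prepend 's' → 'sqo'
i=2: prepend 'k' → 'ksqo'
i=3: prepend 'c' → 'cksqo'
i=4: prepend 'g' → 'gcksqo'
i=5: prepend 'b' → 'bgcksqo'

bgcksqo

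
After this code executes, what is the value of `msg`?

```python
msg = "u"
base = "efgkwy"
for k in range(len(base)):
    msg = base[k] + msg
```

k=0: prepend 'e' → 'eu'
k=1: prepend 'f' → 'feu'
k=2: prepend 'g' → 'gfeu'
k=3: prepend 'k' → 'kgfeu'
k=4: prepend 'w' → 'wkgfeu'
k=5: prepend 'y' → 'ywkgfeu'

'ywkgfeu'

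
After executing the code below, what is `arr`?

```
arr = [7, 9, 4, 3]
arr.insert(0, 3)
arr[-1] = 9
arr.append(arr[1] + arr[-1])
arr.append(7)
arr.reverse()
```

[7, 16, 9, 4, 9, 7, 3]

insert 3 at 0 → [3, 7, 9, 4, 3]
arr[-1] = 9 → [3, 7, 9, 4, 9]
append arr[1]+arr[-1] = 7+9 = 16 → [3, 7, 9, 4, 9, 16]
append 7 → [3, 7, 9, 4, 9, 16, 7]
reverse → [7, 16, 9, 4, 9, 7, 3]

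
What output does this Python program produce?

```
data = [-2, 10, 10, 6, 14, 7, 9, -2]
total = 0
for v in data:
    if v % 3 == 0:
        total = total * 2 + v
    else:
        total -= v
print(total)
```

-91

v=-2: not %3==0, total = 0-(-2) = 2
v=10: not %3==0, total = 2-10 = -8
v=10: not %3==0, total = (-8)-10 = -18
v=6: %3==0, total = (-18)*2+6 = -30
v=14: not %3==0, total = (-30)-14 = -44
v=7: not %3==0, total = (-44)-7 = -51
v=9: %3==0, total = (-51)*2+9 = -93
v=-2: not %3==0, total = (-93)-(-2) = -91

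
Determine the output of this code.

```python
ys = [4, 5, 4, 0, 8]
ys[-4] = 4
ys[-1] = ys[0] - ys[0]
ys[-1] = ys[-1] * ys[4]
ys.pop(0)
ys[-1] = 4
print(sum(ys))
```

12

ys[-4] = 4 → [4, 4, 4, 0, 8]
ys[-1] = ys[0]-ys[0] = 4-4 = 0 → [4, 4, 4, 0, 0]
ys[-1] = ys[-1]*ys[4] = 0*0 = 0 → [4, 4, 4, 0, 0]
pop(0) removes 4 → [4, 4, 0, 0]
ys[-1] = 4 → [4, 4, 0, 4]
sum = 12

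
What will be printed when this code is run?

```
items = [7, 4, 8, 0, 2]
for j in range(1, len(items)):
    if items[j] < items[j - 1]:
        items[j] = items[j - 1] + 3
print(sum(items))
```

j=1: 4<7, items[1] = 7+3 = 10 → [7, 10, 8, 0, 2]
j=2: 8<10, items[2] = 10+3 = 13 → [7, 10, 13, 0, 2]
j=3: 0<13, items[3] = 13+3 = 16 → [7, 10, 13, 16, 2]
j=4: 2<16, items[4] = 16+3 = 19 → [7, 10, 13, 16, 19]
sum = 65

65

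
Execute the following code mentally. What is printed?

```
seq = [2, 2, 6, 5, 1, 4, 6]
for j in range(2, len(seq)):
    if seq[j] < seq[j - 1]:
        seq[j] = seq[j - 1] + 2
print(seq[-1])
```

14

j=2: 6>=2, unchanged → [2, 2, 6, 5, 1, 4, 6]
j=3: 5<6, seq[3] = 6+2 = 8 → [2, 2, 6, 8, 1, 4, 6]
j=4: 1<8, seq[4] = 8+2 = 10 → [2, 2, 6, 8, 10, 4, 6]
j=5: 4<10, seq[5] = 10+2 = 12 → [2, 2, 6, 8, 10, 12, 6]
j=6: 6<12, seq[6] = 12+2 = 14 → [2, 2, 6, 8, 10, 12, 14]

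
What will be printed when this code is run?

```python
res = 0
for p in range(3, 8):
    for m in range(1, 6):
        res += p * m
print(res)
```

375

p=3,m=1: res = 0+3 = 3
p=3,m=2: res = 3+6 = 9
p=3,m=3: res = 9+9 = 18
p=3,m=4: res = 18+12 = 30
p=3,m=5: res = 30+15 = 45
p=4,m=1: res = 45+4 = 49
p=4,m=2: res = 49+8 = 57
p=4,m=3: res = 57+12 = 69
p=4,m=4: res = 69+16 = 85
p=4,m=5: res = 85+20 = 105
p=5,m=1: res = 105+5 = 110
p=5,m=2: res = 110+10 = 120
p=5,m=3: res = 120+15 = 135
p=5,m=4: res = 135+20 = 155
p=5,m=5: res = 155+25 = 180
p=6,m=1: res = 180+6 = 186
p=6,m=2: res = 186+12 = 198
p=6,m=3: res = 198+18 = 216
p=6,m=4: res = 216+24 = 240
p=6,m=5: res = 240+30 = 270
p=7,m=1: res = 270+7 = 277
p=7,m=2: res = 277+14 = 291
p=7,m=3: res = 291+21 = 312
p=7,m=4: res = 312+28 = 340
p=7,m=5: res = 340+35 = 375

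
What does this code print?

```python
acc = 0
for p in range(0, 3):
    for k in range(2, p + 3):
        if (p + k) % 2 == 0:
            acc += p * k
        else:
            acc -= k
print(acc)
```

10

p=0,k=2: even sum, acc = 0+0 = 0
p=1,k=2: odd sum, acc = 0-2 = -2
p=1,k=3: even sum, acc = (-2)+3 = 1
p=2,k=2: even sum, acc = 1+4 = 5
p=2,k=3: odd sum, acc = 5-3 = 2
p=2,k=4: even sum, acc = 2+8 = 10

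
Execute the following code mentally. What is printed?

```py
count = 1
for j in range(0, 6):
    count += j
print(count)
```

j=0: count = 1+0 = 1
j=1: count = 1+1 = 2
j=2: count = 2+2 = 4
j=3: count = 4+3 = 7
j=4: count = 7+4 = 11
j=5: count = 11+5 = 16

16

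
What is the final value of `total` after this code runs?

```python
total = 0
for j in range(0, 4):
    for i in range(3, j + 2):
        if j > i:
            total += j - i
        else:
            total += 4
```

12

j=2,i=3: not 2>3, total = 0+4 = 4
j=3,i=3: not 3>3, total = 4+4 = 8
j=3,i=4: not 3>4, total = 8+4 = 12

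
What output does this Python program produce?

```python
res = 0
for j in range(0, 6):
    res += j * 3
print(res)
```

j=0: res = 0+0*3 = 0
j=1: res = 0+1*3 = 3
j=2: res = 3+2*3 = 9
j=3: res = 9+3*3 = 18
j=4: res = 18+4*3 = 30
j=5: res = 30+5*3 = 45

45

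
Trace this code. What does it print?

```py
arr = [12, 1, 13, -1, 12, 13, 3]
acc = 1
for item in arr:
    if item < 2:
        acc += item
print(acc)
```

1

item=12: not <2
item=1: <2, acc = 1+1 = 2
item=13: not <2
item=-1: <2, acc = 2+(-1) = 1
item=12: not <2
item=13: not <2
item=3: not <2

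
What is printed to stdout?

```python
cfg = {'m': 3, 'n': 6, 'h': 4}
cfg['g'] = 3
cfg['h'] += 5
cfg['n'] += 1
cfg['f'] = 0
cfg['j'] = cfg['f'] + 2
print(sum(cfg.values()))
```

24

cfg['g'] = 3 → {'m': 3, 'n': 6, 'h': 4, 'g': 3}
cfg['h'] = 4+5 = 9 → {'m': 3, 'n': 6, 'h': 9, 'g': 3}
cfg['n'] = 6+1 = 7 → {'m': 3, 'n': 7, 'h': 9, 'g': 3}
cfg['f'] = 0 → {'m': 3, 'n': 7, 'h': 9, 'g': 3, 'f': 0}
cfg['j'] = cfg['f']+2 = 2 → {'m': 3, 'n': 7, 'h': 9, 'g': 3, 'f': 0, 'j': 2}
sum of values = 24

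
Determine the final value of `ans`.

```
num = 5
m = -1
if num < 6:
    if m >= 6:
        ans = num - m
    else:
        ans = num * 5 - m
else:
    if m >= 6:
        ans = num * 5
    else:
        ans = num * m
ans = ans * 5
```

130

num=5, m=-1
num < 6 is True; m >= 6 is False
→ ans = num * 5 - m = 26
ans = 26*5 = 130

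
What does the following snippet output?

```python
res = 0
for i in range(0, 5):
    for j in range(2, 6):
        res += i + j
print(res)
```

110

i=0,j=2: res = 0+2 = 2
i=0,j=3: res = 2+3 = 5
i=0,j=4: res = 5+4 = 9
i=0,j=5: res = 9+5 = 14
i=1,j=2: res = 14+3 = 17
i=1,j=3: res = 17+4 = 21
i=1,j=4: res = 21+5 = 26
i=1,j=5: res = 26+6 = 32
i=2,j=2: res = 32+4 = 36
i=2,j=3: res = 36+5 = 41
i=2,j=4: res = 41+6 = 47
i=2,j=5: res = 47+7 = 54
i=3,j=2: res = 54+5 = 59
i=3,j=3: res = 59+6 = 65
i=3,j=4: res = 65+7 = 72
i=3,j=5: res = 72+8 = 80
i=4,j=2: res = 80+6 = 86
i=4,j=3: res = 86+7 = 93
i=4,j=4: res = 93+8 = 101
i=4,j=5: res = 101+9 = 110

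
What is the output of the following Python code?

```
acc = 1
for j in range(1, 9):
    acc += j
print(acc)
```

37

j=1: acc = 1+1 = 2
j=2: acc = 2+2 = 4
j=3: acc = 4+3 = 7
j=4: acc = 7+4 = 11
j=5: acc = 11+5 = 16
j=6: acc = 16+6 = 22
j=7: acc = 22+7 = 29
j=8: acc = 29+8 = 37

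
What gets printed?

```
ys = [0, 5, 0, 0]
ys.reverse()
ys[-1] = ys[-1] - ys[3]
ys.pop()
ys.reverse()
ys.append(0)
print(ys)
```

[5, 0, 0, 0]

reverse → [0, 0, 5, 0]
ys[-1] = ys[-1]-ys[3] = 0-0 = 0 → [0, 0, 5, 0]
pop() removes 0 → [0, 0, 5]
reverse → [5, 0, 0]
append 0 → [5, 0, 0, 0]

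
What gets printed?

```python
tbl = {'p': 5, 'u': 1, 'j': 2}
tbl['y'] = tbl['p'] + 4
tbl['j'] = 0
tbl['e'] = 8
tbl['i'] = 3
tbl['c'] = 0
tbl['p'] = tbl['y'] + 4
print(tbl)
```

{'p': 13, 'u': 1, 'j': 0, 'y': 9, 'e': 8, 'i': 3, 'c': 0}

tbl['y'] = tbl['p']+4 = 9 → {'p': 5, 'u': 1, 'j': 2, 'y': 9}
tbl['j'] = 0 → {'p': 5, 'u': 1, 'j': 0, 'y': 9}
tbl['e'] = 8 → {'p': 5, 'u': 1, 'j': 0, 'y': 9, 'e': 8}
tbl['i'] = 3 → {'p': 5, 'u': 1, 'j': 0, 'y': 9, 'e': 8, 'i': 3}
tbl['c'] = 0 → {'p': 5, 'u': 1, 'j': 0, 'y': 9, 'e': 8, 'i': 3, 'c': 0}
tbl['p'] = tbl['y']+4 = 13 → {'p': 13, 'u': 1, 'j': 0, 'y': 9, 'e': 8, 'i': 3, 'c': 0}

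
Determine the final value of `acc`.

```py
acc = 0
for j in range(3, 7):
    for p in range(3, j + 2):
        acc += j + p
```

130

j=3,p=3: acc = 0+6 = 6
j=3,p=4: acc = 6+7 = 13
j=4,p=3: acc = 13+7 = 20
j=4,p=4: acc = 20+8 = 28
j=4,p=5: acc = 28+9 = 37
j=5,p=3: acc = 37+8 = 45
j=5,p=4: acc = 45+9 = 54
j=5,p=5: acc = 54+10 = 64
j=5,p=6: acc = 64+11 = 75
j=6,p=3: acc = 75+9 = 84
j=6,p=4: acc = 84+10 = 94
j=6,p=5: acc = 94+11 = 105
j=6,p=6: acc = 105+12 = 117
j=6,p=7: acc = 117+13 = 130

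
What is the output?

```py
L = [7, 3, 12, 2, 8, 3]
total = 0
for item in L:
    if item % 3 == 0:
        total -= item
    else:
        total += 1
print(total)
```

-15

item=7: not %3==0, total = 0+1 = 1
item=3: %3==0, total = 1-3 = -2
item=12: %3==0, total = (-2)-12 = -14
item=2: not %3==0, total = (-14)+1 = -13
item=8: not %3==0, total = (-13)+1 = -12
item=3: %3==0, total = (-12)-3 = -15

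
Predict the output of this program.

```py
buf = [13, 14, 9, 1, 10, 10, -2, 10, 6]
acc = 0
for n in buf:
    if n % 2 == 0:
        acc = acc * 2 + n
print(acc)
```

706

n=13: not even
n=14: even, acc = 0*2+14 = 14
n=9: not even
n=1: not even
n=10: even, acc = 14*2+10 = 38
n=10: even, acc = 38*2+10 = 86
n=-2: even, acc = 86*2+(-2) = 170
n=10: even, acc = 170*2+10 = 350
n=6: even, acc = 350*2+6 = 706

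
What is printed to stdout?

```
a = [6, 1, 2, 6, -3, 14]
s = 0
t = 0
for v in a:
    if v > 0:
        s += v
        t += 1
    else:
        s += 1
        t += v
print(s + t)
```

32

v=6: >0, s = 0+6 = 6; t=1
v=1: >0, s = 6+1 = 7; t=2
v=2: >0, s = 7+2 = 9; t=3
v=6: >0, s = 9+6 = 15; t=4
v=-3: not >0, s = 15+1 = 16; t=1
v=14: >0, s = 16+14 = 30; t=2
s+t = 30+2 = 32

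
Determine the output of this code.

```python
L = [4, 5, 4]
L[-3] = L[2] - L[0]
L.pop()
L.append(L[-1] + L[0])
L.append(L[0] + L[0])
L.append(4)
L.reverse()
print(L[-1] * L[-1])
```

0

L[-3] = L[2]-L[0] = 4-4 = 0 → [0, 5, 4]
pop() removes 4 → [0, 5]
append L[-1]+L[0] = 5+0 = 5 → [0, 5, 5]
append L[0]+L[0] = 0+0 = 0 → [0, 5, 5, 0]
append 4 → [0, 5, 5, 0, 4]
reverse → [4, 0, 5, 5, 0]
L[-1]*L[-1] = 0*0 = 0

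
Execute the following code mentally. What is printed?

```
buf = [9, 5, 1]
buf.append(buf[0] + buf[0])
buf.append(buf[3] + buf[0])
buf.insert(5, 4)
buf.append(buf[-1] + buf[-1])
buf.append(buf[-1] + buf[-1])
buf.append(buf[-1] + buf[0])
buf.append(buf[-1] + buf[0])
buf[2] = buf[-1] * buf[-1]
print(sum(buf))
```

append buf[0]+buf[0] = 9+9 = 18 → [9, 5, 1, 18]
append buf[3]+buf[0] = 18+9 = 27 → [9, 5, 1, 18, 27]
insert 4 at 5 → [9, 5, 1, 18, 27, 4]
append buf[-1]+buf[-1] = 4+4 = 8 → [9, 5, 1, 18, 27, 4, 8]
append buf[-1]+buf[-1] = 8+8 = 16 → [9, 5, 1, 18, 27, 4, 8, 16]
append buf[-1]+buf[0] = 16+9 = 25 → [9, 5, 1, 18, 27, 4, 8, 16, 25]
append buf[-1]+buf[0] = 25+9 = 34 → [9, 5, 1, 18, 27, 4, 8, 16, 25, 34]
buf[2] = buf[-1]*buf[-1] = 34*34 = 1156 → [9, 5, 1156, 18, 27, 4, 8, 16, 25, 34]
sum = 1302

1302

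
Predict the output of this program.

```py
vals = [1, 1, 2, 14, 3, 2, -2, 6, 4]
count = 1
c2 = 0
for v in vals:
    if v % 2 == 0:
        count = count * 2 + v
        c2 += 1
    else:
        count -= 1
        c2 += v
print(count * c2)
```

v=1: not even, count = 1-1 = 0; c2=1
v=1: not even, count = 0-1 = -1; c2=2
v=2: even, count = (-1)*2+2 = 0; c2=3
v=14: even, count = 0*2+14 = 14; c2=4
v=3: not even, count = 14-1 = 13; c2=7
v=2: even, count = 13*2+2 = 28; c2=8
v=-2: even, count = 28*2+(-2) = 54; c2=9
v=6: even, count = 54*2+6 = 114; c2=10
v=4: even, count = 114*2+4 = 232; c2=11
count*c2 = 232*11 = 2552

2552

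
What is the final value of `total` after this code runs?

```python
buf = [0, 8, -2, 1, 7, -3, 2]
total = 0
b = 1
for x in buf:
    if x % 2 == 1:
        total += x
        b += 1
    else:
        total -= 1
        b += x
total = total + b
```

13

x=0: not odd, total = 0-1 = -1; b=1
x=8: not odd, total = (-1)-1 = -2; b=9
x=-2: not odd, total = (-2)-1 = -3; b=7
x=1: odd, total = (-3)+1 = -2; b=8
x=7: odd, total = (-2)+7 = 5; b=9
x=-3: odd, total = 5+(-3) = 2; b=10
x=2: not odd, total = 2-1 = 1; b=12
total+b = 1+12 = 13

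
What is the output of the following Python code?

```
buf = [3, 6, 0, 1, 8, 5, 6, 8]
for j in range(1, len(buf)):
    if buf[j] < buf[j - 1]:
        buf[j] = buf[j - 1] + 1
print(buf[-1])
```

j=1: 6>=3, unchanged → [3, 6, 0, 1, 8, 5, 6, 8]
j=2: 0<6, buf[2] = 6+1 = 7 → [3, 6, 7, 1, 8, 5, 6, 8]
j=3: 1<7, buf[3] = 7+1 = 8 → [3, 6, 7, 8, 8, 5, 6, 8]
j=4: 8>=8, unchanged → [3, 6, 7, 8, 8, 5, 6, 8]
j=5: 5<8, buf[5] = 8+1 = 9 → [3, 6, 7, 8, 8, 9, 6, 8]
j=6: 6<9, buf[6] = 9+1 = 10 → [3, 6, 7, 8, 8, 9, 10, 8]
j=7: 8<10, buf[7] = 10+1 = 11 → [3, 6, 7, 8, 8, 9, 10, 11]

11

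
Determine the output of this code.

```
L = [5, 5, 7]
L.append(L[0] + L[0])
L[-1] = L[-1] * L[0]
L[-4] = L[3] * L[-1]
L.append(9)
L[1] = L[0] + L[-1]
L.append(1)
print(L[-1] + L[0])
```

2501

append L[0]+L[0] = 5+5 = 10 → [5, 5, 7, 10]
L[-1] = L[-1]*L[0] = 10*5 = 50 → [5, 5, 7, 50]
L[-4] = L[3]*L[-1] = 50*50 = 2500 → [2500, 5, 7, 50]
append 9 → [2500, 5, 7, 50, 9]
L[1] = L[0]+L[-1] = 2500+9 = 2509 → [2500, 2509, 7, 50, 9]
append 1 → [2500, 2509, 7, 50, 9, 1]
L[-1]+L[0] = 1+2500 = 2501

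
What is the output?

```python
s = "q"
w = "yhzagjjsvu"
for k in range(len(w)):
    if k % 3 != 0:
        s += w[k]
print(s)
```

qhzgjsv

k=0: skip
k=1: add 'h' → 'qh'
k=2: add 'z' → 'qhz'
k=3: skip
k=4: add 'g' → 'qhzg'
k=5: add 'j' → 'qhzgj'
k=6: skip
k=7: add 's' → 'qhzgjs'
k=8: add 'v' → 'qhzgjsv'
k=9: skip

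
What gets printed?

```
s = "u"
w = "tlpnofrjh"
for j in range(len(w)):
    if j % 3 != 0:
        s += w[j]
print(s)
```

ulpofjh

j=0: skip
j=1: add 'l' → 'ul'
j=2: add 'p' → 'ulp'
j=3: skip
j=4: add 'o' → 'ulpo'
j=5: add 'f' → 'ulpof'
j=6: skip
j=7: add 'j' → 'ulpofj'
j=8: add 'h' → 'ulpofjh'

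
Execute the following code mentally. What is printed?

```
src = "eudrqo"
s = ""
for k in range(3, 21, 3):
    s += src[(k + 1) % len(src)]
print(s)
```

k=3: add src[4]='q' → 'q'
k=6: add src[1]='u' → 'qu'
k=9: add src[4]='q' → 'quq'
k=12: add src[1]='u' → 'ququ'
k=15: add src[4]='q' → 'ququq'
k=18: add src[1]='u' → 'quququ'

quququ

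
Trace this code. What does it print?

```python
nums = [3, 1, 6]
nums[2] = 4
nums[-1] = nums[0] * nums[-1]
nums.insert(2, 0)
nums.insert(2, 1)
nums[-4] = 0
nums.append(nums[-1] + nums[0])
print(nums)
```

nums[2] = 4 → [3, 1, 4]
nums[-1] = nums[0]*nums[-1] = 3*4 = 12 → [3, 1, 12]
insert 0 at 2 → [3, 1, 0, 12]
insert 1 at 2 → [3, 1, 1, 0, 12]
nums[-4] = 0 → [3, 0, 1, 0, 12]
append nums[-1]+nums[0] = 12+3 = 15 → [3, 0, 1, 0, 12, 15]

[3, 0, 1, 0, 12, 15]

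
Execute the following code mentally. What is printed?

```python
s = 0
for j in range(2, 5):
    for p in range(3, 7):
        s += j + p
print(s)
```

j=2,p=3: s = 0+5 = 5
j=2,p=4: s = 5+6 = 11
j=2,p=5: s = 11+7 = 18
j=2,p=6: s = 18+8 = 26
j=3,p=3: s = 26+6 = 32
j=3,p=4: s = 32+7 = 39
j=3,p=5: s = 39+8 = 47
j=3,p=6: s = 47+9 = 56
j=4,p=3: s = 56+7 = 63
j=4,p=4: s = 63+8 = 71
j=4,p=5: s = 71+9 = 80
j=4,p=6: s = 80+10 = 90

90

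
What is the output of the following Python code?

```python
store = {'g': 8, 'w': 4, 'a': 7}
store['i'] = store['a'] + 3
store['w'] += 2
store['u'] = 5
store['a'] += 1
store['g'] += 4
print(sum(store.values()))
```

store['i'] = store['a']+3 = 10 → {'g': 8, 'w': 4, 'a': 7, 'i': 10}
store['w'] = 4+2 = 6 → {'g': 8, 'w': 6, 'a': 7, 'i': 10}
store['u'] = 5 → {'g': 8, 'w': 6, 'a': 7, 'i': 10, 'u': 5}
store['a'] = 7+1 = 8 → {'g': 8, 'w': 6, 'a': 8, 'i': 10, 'u': 5}
store['g'] = 8+4 = 12 → {'g': 12, 'w': 6, 'a': 8, 'i': 10, 'u': 5}
sum of values = 41

41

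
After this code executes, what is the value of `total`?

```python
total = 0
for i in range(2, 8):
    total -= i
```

-27

i=2: total = 0-2 = -2
i=3: total = (-2)-3 = -5
i=4: total = (-5)-4 = -9
i=5: total = (-9)-5 = -14
i=6: total = (-14)-6 = -20
i=7: total = (-20)-7 = -27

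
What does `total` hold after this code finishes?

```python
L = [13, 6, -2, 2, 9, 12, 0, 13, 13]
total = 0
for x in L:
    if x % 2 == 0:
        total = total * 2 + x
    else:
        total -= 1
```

x=13: not even, total = 0-1 = -1
x=6: even, total = (-1)*2+6 = 4
x=-2: even, total = 4*2+(-2) = 6
x=2: even, total = 6*2+2 = 14
x=9: not even, total = 14-1 = 13
x=12: even, total = 13*2+12 = 38
x=0: even, total = 38*2+0 = 76
x=13: not even, total = 76-1 = 75
x=13: not even, total = 75-1 = 74

74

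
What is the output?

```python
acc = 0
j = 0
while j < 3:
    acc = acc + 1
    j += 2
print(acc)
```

j=0: acc = 0+1 = 1
j=2: acc = 1+1 = 2

2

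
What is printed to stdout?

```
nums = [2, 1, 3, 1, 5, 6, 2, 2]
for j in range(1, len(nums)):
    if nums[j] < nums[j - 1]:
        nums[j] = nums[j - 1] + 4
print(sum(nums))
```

j=1: 1<2, nums[1] = 2+4 = 6 → [2, 6, 3, 1, 5, 6, 2, 2]
j=2: 3<6, nums[2] = 6+4 = 10 → [2, 6, 10, 1, 5, 6, 2, 2]
j=3: 1<10, nums[3] = 10+4 = 14 → [2, 6, 10, 14, 5, 6, 2, 2]
j=4: 5<14, nums[4] = 14+4 = 18 → [2, 6, 10, 14, 18, 6, 2, 2]
j=5: 6<18, nums[5] = 18+4 = 22 → [2, 6, 10, 14, 18, 22, 2, 2]
j=6: 2<22, nums[6] = 22+4 = 26 → [2, 6, 10, 14, 18, 22, 26, 2]
j=7: 2<26, nums[7] = 26+4 = 30 → [2, 6, 10, 14, 18, 22, 26, 30]
sum = 128

128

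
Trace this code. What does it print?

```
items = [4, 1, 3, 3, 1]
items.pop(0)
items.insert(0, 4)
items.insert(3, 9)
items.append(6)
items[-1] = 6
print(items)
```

[4, 1, 3, 9, 3, 1, 6]

pop(0) removes 4 → [1, 3, 3, 1]
insert 4 at 0 → [4, 1, 3, 3, 1]
insert 9 at 3 → [4, 1, 3, 9, 3, 1]
append 6 → [4, 1, 3, 9, 3, 1, 6]
items[-1] = 6 → [4, 1, 3, 9, 3, 1, 6]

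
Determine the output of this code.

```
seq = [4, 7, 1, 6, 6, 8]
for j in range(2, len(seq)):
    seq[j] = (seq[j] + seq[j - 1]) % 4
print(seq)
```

j=2: seq[2] = (1+7)%4 = 0 → [4, 7, 0, 6, 6, 8]
j=3: seq[3] = (6+0)%4 = 2 → [4, 7, 0, 2, 6, 8]
j=4: seq[4] = (6+2)%4 = 0 → [4, 7, 0, 2, 0, 8]
j=5: seq[5] = (8+0)%4 = 0 → [4, 7, 0, 2, 0, 0]

[4, 7, 0, 2, 0, 0]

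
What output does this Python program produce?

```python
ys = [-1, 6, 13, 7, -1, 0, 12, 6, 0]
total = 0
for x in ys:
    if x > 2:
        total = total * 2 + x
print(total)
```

258

x=-1: not >2
x=6: >2, total = 0*2+6 = 6
x=13: >2, total = 6*2+13 = 25
x=7: >2, total = 25*2+7 = 57
x=-1: not >2
x=0: not >2
x=12: >2, total = 57*2+12 = 126
x=6: >2, total = 126*2+6 = 258
x=0: not >2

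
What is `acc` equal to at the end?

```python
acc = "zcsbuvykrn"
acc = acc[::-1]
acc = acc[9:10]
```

'z'

reverse → 'nrkyvubscz'
slice [9:10] → 'z'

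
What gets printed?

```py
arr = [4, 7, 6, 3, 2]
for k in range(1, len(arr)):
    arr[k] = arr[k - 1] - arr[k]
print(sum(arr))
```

k=1: arr[1] = 4-7 = -3 → [4, -3, 6, 3, 2]
k=2: arr[2] = (-3)-6 = -9 → [4, -3, -9, 3, 2]
k=3: arr[3] = (-9)-3 = -12 → [4, -3, -9, -12, 2]
k=4: arr[4] = (-12)-2 = -14 → [4, -3, -9, -12, -14]
sum = -34

-34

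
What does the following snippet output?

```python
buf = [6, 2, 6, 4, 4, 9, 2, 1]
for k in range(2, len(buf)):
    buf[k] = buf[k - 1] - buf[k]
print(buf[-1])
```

k=2: buf[2] = 2-6 = -4 → [6, 2, -4, 4, 4, 9, 2, 1]
k=3: buf[3] = (-4)-4 = -8 → [6, 2, -4, -8, 4, 9, 2, 1]
k=4: buf[4] = (-8)-4 = -12 → [6, 2, -4, -8, -12, 9, 2, 1]
k=5: buf[5] = (-12)-9 = -21 → [6, 2, -4, -8, -12, -21, 2, 1]
k=6: buf[6] = (-21)-2 = -23 → [6, 2, -4, -8, -12, -21, -23, 1]
k=7: buf[7] = (-23)-1 = -24 → [6, 2, -4, -8, -12, -21, -23, -24]

-24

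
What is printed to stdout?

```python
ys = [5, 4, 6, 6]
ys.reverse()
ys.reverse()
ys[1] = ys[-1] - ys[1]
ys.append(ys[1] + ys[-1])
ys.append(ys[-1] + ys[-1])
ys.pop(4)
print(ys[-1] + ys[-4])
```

18

reverse → [6, 6, 4, 5]
reverse → [5, 4, 6, 6]
ys[1] = ys[-1]-ys[1] = 6-4 = 2 → [5, 2, 6, 6]
append ys[1]+ys[-1] = 2+6 = 8 → [5, 2, 6, 6, 8]
append ys[-1]+ys[-1] = 8+8 = 16 → [5, 2, 6, 6, 8, 16]
pop(4) removes 8 → [5, 2, 6, 6, 16]
ys[-1]+ys[-4] = 16+2 = 18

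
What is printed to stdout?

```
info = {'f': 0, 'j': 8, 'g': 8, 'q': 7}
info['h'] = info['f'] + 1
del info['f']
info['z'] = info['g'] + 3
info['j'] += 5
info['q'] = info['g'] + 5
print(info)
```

info['h'] = info['f']+1 = 1 → {'f': 0, 'j': 8, 'g': 8, 'q': 7, 'h': 1}
del 'f' → {'j': 8, 'g': 8, 'q': 7, 'h': 1}
info['z'] = info['g']+3 = 11 → {'j': 8, 'g': 8, 'q': 7, 'h': 1, 'z': 11}
info['j'] = 8+5 = 13 → {'j': 13, 'g': 8, 'q': 7, 'h': 1, 'z': 11}
info['q'] = info['g']+5 = 13 → {'j': 13, 'g': 8, 'q': 13, 'h': 1, 'z': 11}

{'j': 13, 'g': 8, 'q': 13, 'h': 1, 'z': 11}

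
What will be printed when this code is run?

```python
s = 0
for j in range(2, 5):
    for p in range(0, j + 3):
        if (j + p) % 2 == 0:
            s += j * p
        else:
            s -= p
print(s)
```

j=2,p=0: even sum, s = 0+0 = 0
j=2,p=1: odd sum, s = 0-1 = -1
j=2,p=2: even sum, s = (-1)+4 = 3
j=2,p=3: odd sum, s = 3-3 = 0
j=2,p=4: even sum, s = 0+8 = 8
j=3,p=0: odd sum, s = 8-0 = 8
j=3,p=1: even sum, s = 8+3 = 11
j=3,p=2: odd sum, s = 11-2 = 9
j=3,p=3: even sum, s = 9+9 = 18
j=3,p=4: odd sum, s = 18-4 = 14
j=3,p=5: even sum, s = 14+15 = 29
j=4,p=0: even sum, s = 29+0 = 29
j=4,p=1: odd sum, s = 29-1 = 28
j=4,p=2: even sum, s = 28+8 = 36
j=4,p=3: odd sum, s = 36-3 = 33
j=4,p=4: even sum, s = 33+16 = 49
j=4,p=5: odd sum, s = 49-5 = 44
j=4,p=6: even sum, s = 44+24 = 68

68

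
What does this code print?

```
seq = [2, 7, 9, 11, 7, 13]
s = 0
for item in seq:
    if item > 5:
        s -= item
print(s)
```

item=2: not >5
item=7: >5, s = 0-7 = -7
item=9: >5, s = (-7)-9 = -16
item=11: >5, s = (-16)-11 = -27
item=7: >5, s = (-27)-7 = -34
item=13: >5, s = (-34)-13 = -47

-47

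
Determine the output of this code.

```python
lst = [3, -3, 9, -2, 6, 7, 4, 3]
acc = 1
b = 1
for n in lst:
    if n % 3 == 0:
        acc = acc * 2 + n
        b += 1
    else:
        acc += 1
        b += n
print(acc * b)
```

n=3: %3==0, acc = 1*2+3 = 5; b=2
n=-3: %3==0, acc = 5*2+(-3) = 7; b=3
n=9: %3==0, acc = 7*2+9 = 23; b=4
n=-2: not %3==0, acc = 23+1 = 24; b=2
n=6: %3==0, acc = 24*2+6 = 54; b=3
n=7: not %3==0, acc = 54+1 = 55; b=10
n=4: not %3==0, acc = 55+1 = 56; b=14
n=3: %3==0, acc = 56*2+3 = 115; b=15
acc*b = 115*15 = 1725

1725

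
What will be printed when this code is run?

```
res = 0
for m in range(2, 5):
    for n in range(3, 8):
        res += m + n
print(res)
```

m=2,n=3: res = 0+5 = 5
m=2,n=4: res = 5+6 = 11
m=2,n=5: res = 11+7 = 18
m=2,n=6: res = 18+8 = 26
m=2,n=7: res = 26+9 = 35
m=3,n=3: res = 35+6 = 41
m=3,n=4: res = 41+7 = 48
m=3,n=5: res = 48+8 = 56
m=3,n=6: res = 56+9 = 65
m=3,n=7: res = 65+10 = 75
m=4,n=3: res = 75+7 = 82
m=4,n=4: res = 82+8 = 90
m=4,n=5: res = 90+9 = 99
m=4,n=6: res = 99+10 = 109
m=4,n=7: res = 109+11 = 120

120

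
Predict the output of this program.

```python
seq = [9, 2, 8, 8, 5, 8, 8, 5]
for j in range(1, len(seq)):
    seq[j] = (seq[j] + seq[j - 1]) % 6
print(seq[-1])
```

5

j=1: seq[1] = (2+9)%6 = 5 → [9, 5, 8, 8, 5, 8, 8, 5]
j=2: seq[2] = (8+5)%6 = 1 → [9, 5, 1, 8, 5, 8, 8, 5]
j=3: seq[3] = (8+1)%6 = 3 → [9, 5, 1, 3, 5, 8, 8, 5]
j=4: seq[4] = (5+3)%6 = 2 → [9, 5, 1, 3, 2, 8, 8, 5]
j=5: seq[5] = (8+2)%6 = 4 → [9, 5, 1, 3, 2, 4, 8, 5]
j=6: seq[6] = (8+4)%6 = 0 → [9, 5, 1, 3, 2, 4, 0, 5]
j=7: seq[7] = (5+0)%6 = 5 → [9, 5, 1, 3, 2, 4, 0, 5]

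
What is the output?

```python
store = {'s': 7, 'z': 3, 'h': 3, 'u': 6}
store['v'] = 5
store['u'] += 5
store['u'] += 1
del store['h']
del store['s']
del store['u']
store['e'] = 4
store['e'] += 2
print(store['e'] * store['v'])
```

store['v'] = 5 → {'s': 7, 'z': 3, 'h': 3, 'u': 6, 'v': 5}
store['u'] = 6+5 = 11 → {'s': 7, 'z': 3, 'h': 3, 'u': 11, 'v': 5}
store['u'] = 11+1 = 12 → {'s': 7, 'z': 3, 'h': 3, 'u': 12, 'v': 5}
del 'h' → {'s': 7, 'z': 3, 'u': 12, 'v': 5}
del 's' → {'z': 3, 'u': 12, 'v': 5}
del 'u' → {'z': 3, 'v': 5}
store['e'] = 4 → {'z': 3, 'v': 5, 'e': 4}
store['e'] = 4+2 = 6 → {'z': 3, 'v': 5, 'e': 6}
store['e']*store['v'] = 6*5 = 30

30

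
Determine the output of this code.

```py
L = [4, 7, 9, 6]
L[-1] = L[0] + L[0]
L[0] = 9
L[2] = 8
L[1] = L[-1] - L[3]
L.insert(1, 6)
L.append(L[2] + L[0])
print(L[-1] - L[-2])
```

1

L[-1] = L[0]+L[0] = 4+4 = 8 → [4, 7, 9, 8]
L[0] = 9 → [9, 7, 9, 8]
L[2] = 8 → [9, 7, 8, 8]
L[1] = L[-1]-L[3] = 8-8 = 0 → [9, 0, 8, 8]
insert 6 at 1 → [9, 6, 0, 8, 8]
append L[2]+L[0] = 0+9 = 9 → [9, 6, 0, 8, 8, 9]
L[-1]-L[-2] = 9-8 = 1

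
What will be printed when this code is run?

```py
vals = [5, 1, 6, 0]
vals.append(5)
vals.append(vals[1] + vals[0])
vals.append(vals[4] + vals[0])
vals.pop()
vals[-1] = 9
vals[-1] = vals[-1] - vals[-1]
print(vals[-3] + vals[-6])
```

append 5 → [5, 1, 6, 0, 5]
append vals[1]+vals[0] = 1+5 = 6 → [5, 1, 6, 0, 5, 6]
append vals[4]+vals[0] = 5+5 = 10 → [5, 1, 6, 0, 5, 6, 10]
pop() removes 10 → [5, 1, 6, 0, 5, 6]
vals[-1] = 9 → [5, 1, 6, 0, 5, 9]
vals[-1] = vals[-1]-vals[-1] = 9-9 = 0 → [5, 1, 6, 0, 5, 0]
vals[-3]+vals[-6] = 0+5 = 5

5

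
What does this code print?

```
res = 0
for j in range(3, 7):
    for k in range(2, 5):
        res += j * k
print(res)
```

162

j=3,k=2: res = 0+6 = 6
j=3,k=3: res = 6+9 = 15
j=3,k=4: res = 15+12 = 27
j=4,k=2: res = 27+8 = 35
j=4,k=3: res = 35+12 = 47
j=4,k=4: res = 47+16 = 63
j=5,k=2: res = 63+10 = 73
j=5,k=3: res = 73+15 = 88
j=5,k=4: res = 88+20 = 108
j=6,k=2: res = 108+12 = 120
j=6,k=3: res = 120+18 = 138
j=6,k=4: res = 138+24 = 162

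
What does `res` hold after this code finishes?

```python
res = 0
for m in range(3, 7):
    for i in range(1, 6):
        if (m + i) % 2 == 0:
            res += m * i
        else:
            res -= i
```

m=3,i=1: even sum, res = 0+3 = 3
m=3,i=2: odd sum, res = 3-2 = 1
m=3,i=3: even sum, res = 1+9 = 10
m=3,i=4: odd sum, res = 10-4 = 6
m=3,i=5: even sum, res = 6+15 = 21
m=4,i=1: odd sum, res = 21-1 = 20
m=4,i=2: even sum, res = 20+8 = 28
m=4,i=3: odd sum, res = 28-3 = 25
m=4,i=4: even sum, res = 25+16 = 41
m=4,i=5: odd sum, res = 41-5 = 36
m=5,i=1: even sum, res = 36+5 = 41
m=5,i=2: odd sum, res = 41-2 = 39
m=5,i=3: even sum, res = 39+15 = 54
m=5,i=4: odd sum, res = 54-4 = 50
m=5,i=5: even sum, res = 50+25 = 75
m=6,i=1: odd sum, res = 75-1 = 74
m=6,i=2: even sum, res = 74+12 = 86
m=6,i=3: odd sum, res = 86-3 = 83
m=6,i=4: even sum, res = 83+24 = 107
m=6,i=5: odd sum, res = 107-5 = 102

102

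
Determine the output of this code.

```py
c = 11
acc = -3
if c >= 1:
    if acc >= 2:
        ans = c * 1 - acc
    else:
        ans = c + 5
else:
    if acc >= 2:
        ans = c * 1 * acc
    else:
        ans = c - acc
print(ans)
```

c=11, acc=-3
c >= 1 is True; acc >= 2 is False
→ ans = c + 5 = 16

16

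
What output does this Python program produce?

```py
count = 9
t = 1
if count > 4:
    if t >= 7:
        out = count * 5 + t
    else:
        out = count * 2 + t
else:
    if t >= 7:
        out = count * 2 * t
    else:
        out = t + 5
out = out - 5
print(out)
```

14

count=9, t=1
count > 4 is True; t >= 7 is False
→ out = count * 2 + t = 19
out = 19-5 = 14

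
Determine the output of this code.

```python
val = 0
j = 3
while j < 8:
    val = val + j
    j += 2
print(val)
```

15

j=3: val = 0+3 = 3
j=5: val = 3+5 = 8
j=7: val = 8+7 = 15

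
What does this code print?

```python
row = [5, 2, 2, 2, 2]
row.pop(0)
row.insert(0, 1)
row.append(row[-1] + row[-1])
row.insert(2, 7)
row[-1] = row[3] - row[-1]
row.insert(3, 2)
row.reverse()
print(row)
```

pop(0) removes 5 → [2, 2, 2, 2]
insert 1 at 0 → [1, 2, 2, 2, 2]
append row[-1]+row[-1] = 2+2 = 4 → [1, 2, 2, 2, 2, 4]
insert 7 at 2 → [1, 2, 7, 2, 2, 2, 4]
row[-1] = row[3]-row[-1] = 2-4 = -2 → [1, 2, 7, 2, 2, 2, -2]
insert 2 at 3 → [1, 2, 7, 2, 2, 2, 2, -2]
reverse → [-2, 2, 2, 2, 2, 7, 2, 1]

[-2, 2, 2, 2, 2, 7, 2, 1]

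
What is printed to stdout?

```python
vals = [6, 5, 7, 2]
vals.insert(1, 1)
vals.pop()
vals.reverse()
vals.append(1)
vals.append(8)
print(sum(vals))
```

28

insert 1 at 1 → [6, 1, 5, 7, 2]
pop() removes 2 → [6, 1, 5, 7]
reverse → [7, 5, 1, 6]
append 1 → [7, 5, 1, 6, 1]
append 8 → [7, 5, 1, 6, 1, 8]
sum = 28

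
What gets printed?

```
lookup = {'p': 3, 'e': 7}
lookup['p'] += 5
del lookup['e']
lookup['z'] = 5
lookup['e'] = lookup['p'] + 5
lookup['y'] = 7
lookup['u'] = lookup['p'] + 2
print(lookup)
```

lookup['p'] = 3+5 = 8 → {'p': 8, 'e': 7}
del 'e' → {'p': 8}
lookup['z'] = 5 → {'p': 8, 'z': 5}
lookup['e'] = lookup['p']+5 = 13 → {'p': 8, 'z': 5, 'e': 13}
lookup['y'] = 7 → {'p': 8, 'z': 5, 'e': 13, 'y': 7}
lookup['u'] = lookup['p']+2 = 10 → {'p': 8, 'z': 5, 'e': 13, 'y': 7, 'u': 10}

{'p': 8, 'z': 5, 'e': 13, 'y': 7, 'u': 10}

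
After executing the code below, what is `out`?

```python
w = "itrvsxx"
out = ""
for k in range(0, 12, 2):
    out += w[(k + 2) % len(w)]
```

'rsxtvx'

k=0: add w[2]='r' → 'r'
k=2: add w[4]='s' → 'rs'
k=4: add w[6]='x' → 'rsx'
k=6: add w[1]='t' → 'rsxt'
k=8: add w[3]='v' → 'rsxtv'
k=10: add w[5]='x' → 'rsxtvx'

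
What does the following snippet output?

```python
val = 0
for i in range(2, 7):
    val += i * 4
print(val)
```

80

i=2: val = 0+2*4 = 8
i=3: val = 8+3*4 = 20
i=4: val = 20+4*4 = 36
i=5: val = 36+5*4 = 56
i=6: val = 56+6*4 = 80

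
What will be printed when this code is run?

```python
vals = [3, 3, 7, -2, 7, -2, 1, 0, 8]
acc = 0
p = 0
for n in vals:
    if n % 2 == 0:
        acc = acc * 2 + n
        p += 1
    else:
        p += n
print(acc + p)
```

n=3: not even; p=3
n=3: not even; p=6
n=7: not even; p=13
n=-2: even, acc = 0*2+(-2) = -2; p=14
n=7: not even; p=21
n=-2: even, acc = (-2)*2+(-2) = -6; p=22
n=1: not even; p=23
n=0: even, acc = (-6)*2+0 = -12; p=24
n=8: even, acc = (-12)*2+8 = -16; p=25
acc+p = (-16)+25 = 9

9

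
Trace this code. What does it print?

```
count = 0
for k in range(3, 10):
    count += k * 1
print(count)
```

k=3: count = 0+3*1 = 3
k=4: count = 3+4*1 = 7
k=5: count = 7+5*1 = 12
k=6: count = 12+6*1 = 18
k=7: count = 18+7*1 = 25
k=8: count = 25+8*1 = 33
k=9: count = 33+9*1 = 42

42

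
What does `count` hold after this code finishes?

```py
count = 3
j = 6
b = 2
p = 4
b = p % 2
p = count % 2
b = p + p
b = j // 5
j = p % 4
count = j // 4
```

b = 4%2 = 0
p = 3%2 = 1
b = 1+1 = 2
b = 6//5 = 1
j = 1%4 = 1
count = 1//4 = 0

0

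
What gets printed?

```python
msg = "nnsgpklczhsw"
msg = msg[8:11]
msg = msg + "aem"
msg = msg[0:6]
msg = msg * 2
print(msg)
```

zhsaemzhsaem

slice [8:11] → 'zhs'
+ 'aem' → 'zhsaem'
slice [0:6] → 'zhsaem'
repeat ×2 → 'zhsaemzhsaem'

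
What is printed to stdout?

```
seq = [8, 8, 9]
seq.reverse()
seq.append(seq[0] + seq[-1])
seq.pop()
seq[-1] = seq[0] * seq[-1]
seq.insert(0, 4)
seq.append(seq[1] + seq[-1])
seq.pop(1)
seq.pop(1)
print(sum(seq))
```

157

reverse → [9, 8, 8]
append seq[0]+seq[-1] = 9+8 = 17 → [9, 8, 8, 17]
pop() removes 17 → [9, 8, 8]
seq[-1] = seq[0]*seq[-1] = 9*8 = 72 → [9, 8, 72]
insert 4 at 0 → [4, 9, 8, 72]
append seq[1]+seq[-1] = 9+72 = 81 → [4, 9, 8, 72, 81]
pop(1) removes 9 → [4, 8, 72, 81]
pop(1) removes 8 → [4, 72, 81]
sum = 157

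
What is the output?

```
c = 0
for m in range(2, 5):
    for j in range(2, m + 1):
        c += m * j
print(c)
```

m=2,j=2: c = 0+4 = 4
m=3,j=2: c = 4+6 = 10
m=3,j=3: c = 10+9 = 19
m=4,j=2: c = 19+8 = 27
m=4,j=3: c = 27+12 = 39
m=4,j=4: c = 39+16 = 55

55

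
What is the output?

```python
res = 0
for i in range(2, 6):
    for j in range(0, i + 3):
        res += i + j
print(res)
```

i=2,j=0: res = 0+2 = 2
i=2,j=1: res = 2+3 = 5
i=2,j=2: res = 5+4 = 9
i=2,j=3: res = 9+5 = 14
i=2,j=4: res = 14+6 = 20
i=3,j=0: res = 20+3 = 23
i=3,j=1: res = 23+4 = 27
i=3,j=2: res = 27+5 = 32
i=3,j=3: res = 32+6 = 38
i=3,j=4: res = 38+7 = 45
i=3,j=5: res = 45+8 = 53
i=4,j=0: res = 53+4 = 57
i=4,j=1: res = 57+5 = 62
i=4,j=2: res = 62+6 = 68
i=4,j=3: res = 68+7 = 75
i=4,j=4: res = 75+8 = 83
i=4,j=5: res = 83+9 = 92
i=4,j=6: res = 92+10 = 102
i=5,j=0: res = 102+5 = 107
i=5,j=1: res = 107+6 = 113
i=5,j=2: res = 113+7 = 120
i=5,j=3: res = 120+8 = 128
i=5,j=4: res = 128+9 = 137
i=5,j=5: res = 137+10 = 147
i=5,j=6: res = 147+11 = 158
i=5,j=7: res = 158+12 = 170

170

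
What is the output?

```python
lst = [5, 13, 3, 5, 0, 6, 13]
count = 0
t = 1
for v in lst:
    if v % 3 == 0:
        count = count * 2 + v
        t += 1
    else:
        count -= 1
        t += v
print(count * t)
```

v=5: not %3==0, count = 0-1 = -1; t=6
v=13: not %3==0, count = (-1)-1 = -2; t=19
v=3: %3==0, count = (-2)*2+3 = -1; t=20
v=5: not %3==0, count = (-1)-1 = -2; t=25
v=0: %3==0, count = (-2)*2+0 = -4; t=26
v=6: %3==0, count = (-4)*2+6 = -2; t=27
v=13: not %3==0, count = (-2)-1 = -3; t=40
count*t = (-3)*40 = -120

-120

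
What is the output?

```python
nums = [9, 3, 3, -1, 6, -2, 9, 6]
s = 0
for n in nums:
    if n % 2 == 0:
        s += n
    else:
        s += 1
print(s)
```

15

n=9: not even, s = 0+1 = 1
n=3: not even, s = 1+1 = 2
n=3: not even, s = 2+1 = 3
n=-1: not even, s = 3+1 = 4
n=6: even, s = 4+6 = 10
n=-2: even, s = 10+(-2) = 8
n=9: not even, s = 8+1 = 9
n=6: even, s = 9+6 = 15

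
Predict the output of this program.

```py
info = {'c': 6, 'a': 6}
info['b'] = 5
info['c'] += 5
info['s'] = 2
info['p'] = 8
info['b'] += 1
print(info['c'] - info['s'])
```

9

info['b'] = 5 → {'c': 6, 'a': 6, 'b': 5}
info['c'] = 6+5 = 11 → {'c': 11, 'a': 6, 'b': 5}
info['s'] = 2 → {'c': 11, 'a': 6, 'b': 5, 's': 2}
info['p'] = 8 → {'c': 11, 'a': 6, 'b': 5, 's': 2, 'p': 8}
info['b'] = 5+1 = 6 → {'c': 11, 'a': 6, 'b': 6, 's': 2, 'p': 8}
info['c']-info['s'] = 11-2 = 9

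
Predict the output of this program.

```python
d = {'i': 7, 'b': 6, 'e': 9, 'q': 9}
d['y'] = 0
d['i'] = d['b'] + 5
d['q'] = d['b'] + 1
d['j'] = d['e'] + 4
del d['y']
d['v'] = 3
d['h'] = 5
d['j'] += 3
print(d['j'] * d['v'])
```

48

d['y'] = 0 → {'i': 7, 'b': 6, 'e': 9, 'q': 9, 'y': 0}
d['i'] = d['b']+5 = 11 → {'i': 11, 'b': 6, 'e': 9, 'q': 9, 'y': 0}
d['q'] = d['b']+1 = 7 → {'i': 11, 'b': 6, 'e': 9, 'q': 7, 'y': 0}
d['j'] = d['e']+4 = 13 → {'i': 11, 'b': 6, 'e': 9, 'q': 7, 'y': 0, 'j': 13}
del 'y' → {'i': 11, 'b': 6, 'e': 9, 'q': 7, 'j': 13}
d['v'] = 3 → {'i': 11, 'b': 6, 'e': 9, 'q': 7, 'j': 13, 'v': 3}
d['h'] = 5 → {'i': 11, 'b': 6, 'e': 9, 'q': 7, 'j': 13, 'v': 3, 'h': 5}
d['j'] = 13+3 = 16 → {'i': 11, 'b': 6, 'e': 9, 'q': 7, 'j': 16, 'v': 3, 'h': 5}
d['j']*d['v'] = 16*3 = 48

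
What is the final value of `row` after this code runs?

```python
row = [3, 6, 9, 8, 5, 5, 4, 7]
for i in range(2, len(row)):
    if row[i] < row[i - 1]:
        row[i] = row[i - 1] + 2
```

[3, 6, 9, 11, 13, 15, 17, 19]

i=2: 9>=6, unchanged → [3, 6, 9, 8, 5, 5, 4, 7]
i=3: 8<9, row[3] = 9+2 = 11 → [3, 6, 9, 11, 5, 5, 4, 7]
i=4: 5<11, row[4] = 11+2 = 13 → [3, 6, 9, 11, 13, 5, 4, 7]
i=5: 5<13, row[5] = 13+2 = 15 → [3, 6, 9, 11, 13, 15, 4, 7]
i=6: 4<15, row[6] = 15+2 = 17 → [3, 6, 9, 11, 13, 15, 17, 7]
i=7: 7<17, row[7] = 17+2 = 19 → [3, 6, 9, 11, 13, 15, 17, 19]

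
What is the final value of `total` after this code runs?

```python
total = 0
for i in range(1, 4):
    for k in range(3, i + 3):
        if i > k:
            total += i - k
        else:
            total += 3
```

i=1,k=3: not 1>3, total = 0+3 = 3
i=2,k=3: not 2>3, total = 3+3 = 6
i=2,k=4: not 2>4, total = 6+3 = 9
i=3,k=3: not 3>3, total = 9+3 = 12
i=3,k=4: not 3>4, total = 12+3 = 15
i=3,k=5: not 3>5, total = 15+3 = 18

18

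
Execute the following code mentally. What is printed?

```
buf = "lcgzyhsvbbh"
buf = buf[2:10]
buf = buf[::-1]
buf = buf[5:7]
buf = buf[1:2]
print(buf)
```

slice [2:10] → 'gzyhsvbb'
reverse → 'bbvshyzg'
slice [5:7] → 'yz'
slice [1:2] → 'z'

z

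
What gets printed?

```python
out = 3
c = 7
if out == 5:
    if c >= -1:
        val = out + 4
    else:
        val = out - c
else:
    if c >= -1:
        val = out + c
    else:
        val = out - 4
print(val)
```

10

out=3, c=7
out == 5 is False; c >= -1 is True
→ val = out + c = 10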